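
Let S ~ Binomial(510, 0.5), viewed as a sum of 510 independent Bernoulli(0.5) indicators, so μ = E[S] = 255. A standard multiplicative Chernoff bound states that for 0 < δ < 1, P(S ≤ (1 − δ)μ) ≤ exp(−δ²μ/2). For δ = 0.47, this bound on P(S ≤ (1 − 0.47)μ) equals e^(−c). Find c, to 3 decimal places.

28.165

c = δ²μ/2 = 0.47²·255/2 = 28.1648.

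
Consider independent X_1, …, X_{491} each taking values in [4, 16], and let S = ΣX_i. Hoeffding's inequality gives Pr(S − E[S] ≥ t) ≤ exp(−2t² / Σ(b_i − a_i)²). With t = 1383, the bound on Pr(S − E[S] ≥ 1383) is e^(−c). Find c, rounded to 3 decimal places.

54.104

Σ(b_i − a_i)² = 491·(12)² = 70704.
c = 2t²/70704 = 2·1383²/70704 = 54.1041.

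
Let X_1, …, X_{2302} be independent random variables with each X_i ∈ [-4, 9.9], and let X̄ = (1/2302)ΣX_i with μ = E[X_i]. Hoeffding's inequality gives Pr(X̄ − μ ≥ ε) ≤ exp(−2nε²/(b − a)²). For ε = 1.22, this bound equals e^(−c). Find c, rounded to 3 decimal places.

c = 2nε²/(b − a)² = 2·2302·1.22² / 13.9² = 35.4671.

35.467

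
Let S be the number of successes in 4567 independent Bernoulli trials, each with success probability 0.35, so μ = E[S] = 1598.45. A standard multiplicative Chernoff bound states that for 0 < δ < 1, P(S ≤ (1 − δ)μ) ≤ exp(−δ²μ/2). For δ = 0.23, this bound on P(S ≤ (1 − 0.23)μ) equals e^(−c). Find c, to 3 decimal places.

c = δ²μ/2 = 0.23²·1598.45/2 = 42.2790.

42.279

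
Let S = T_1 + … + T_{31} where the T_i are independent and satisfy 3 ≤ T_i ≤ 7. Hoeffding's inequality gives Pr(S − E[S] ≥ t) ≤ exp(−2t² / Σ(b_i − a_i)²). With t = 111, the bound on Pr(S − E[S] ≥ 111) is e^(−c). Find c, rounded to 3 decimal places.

49.681

Σ(b_i − a_i)² = 31·(4)² = 496.
c = 2t²/496 = 2·111²/496 = 49.6815.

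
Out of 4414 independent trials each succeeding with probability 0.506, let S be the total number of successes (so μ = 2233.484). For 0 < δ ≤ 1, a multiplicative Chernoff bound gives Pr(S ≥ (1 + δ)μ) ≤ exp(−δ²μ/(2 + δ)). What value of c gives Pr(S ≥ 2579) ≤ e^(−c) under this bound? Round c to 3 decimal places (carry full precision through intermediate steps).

Write 2579 = (1 + δ)μ, so δ = 2579/2233.484 − 1 = 0.1546982…
Then the exponent is δ²μ/(2 + δ) = (2579 − μ)² / (μ·(2 + δ)) = 24.806588.

24.807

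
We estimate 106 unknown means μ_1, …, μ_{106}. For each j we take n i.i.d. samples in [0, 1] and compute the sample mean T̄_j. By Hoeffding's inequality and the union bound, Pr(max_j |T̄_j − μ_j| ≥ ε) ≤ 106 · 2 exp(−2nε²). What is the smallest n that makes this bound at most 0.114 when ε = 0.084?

534

Need 2·106·exp(−2nε²) ≤ 0.114, i.e. exp(−2nε²) ≤ 0.114/212.
So 2nε² ≥ ln(212/0.114) = 7.528143.
Hence n ≥ 7.528143/(2·0.084²) = 533.457.
The smallest integer n is 534.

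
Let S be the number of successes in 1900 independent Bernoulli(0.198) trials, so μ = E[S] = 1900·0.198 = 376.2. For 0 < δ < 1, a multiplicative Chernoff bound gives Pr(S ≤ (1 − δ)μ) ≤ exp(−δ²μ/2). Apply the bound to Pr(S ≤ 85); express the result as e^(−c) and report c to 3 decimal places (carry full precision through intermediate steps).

Write 85 = (1 − δ)μ, so δ = 1 − 85/376.2 = 0.7740564…
Then the exponent is δ²μ/2 = (μ − 85)²/(2μ) = 112.702605.

112.703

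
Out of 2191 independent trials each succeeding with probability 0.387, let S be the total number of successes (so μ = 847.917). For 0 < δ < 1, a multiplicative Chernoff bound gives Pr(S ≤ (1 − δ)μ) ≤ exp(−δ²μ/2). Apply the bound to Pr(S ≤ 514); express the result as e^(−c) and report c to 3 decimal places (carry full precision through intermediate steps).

65.750

Write 514 = (1 − δ)μ, so δ = 1 − 514/847.917 = 0.3938086…
Then the exponent is δ²μ/2 = (μ − 514)²/(2μ) = 65.749692.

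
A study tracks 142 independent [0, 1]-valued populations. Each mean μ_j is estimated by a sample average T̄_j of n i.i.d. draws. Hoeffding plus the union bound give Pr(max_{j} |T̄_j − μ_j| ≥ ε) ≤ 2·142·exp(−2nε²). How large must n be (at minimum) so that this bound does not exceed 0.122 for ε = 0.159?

154

Need 2·142·exp(−2nε²) ≤ 0.122, i.e. exp(−2nε²) ≤ 0.122/284.
So 2nε² ≥ ln(284/0.122) = 7.752708.
Hence n ≥ 7.752708/(2·0.159²) = 153.331.
The smallest integer n is 154.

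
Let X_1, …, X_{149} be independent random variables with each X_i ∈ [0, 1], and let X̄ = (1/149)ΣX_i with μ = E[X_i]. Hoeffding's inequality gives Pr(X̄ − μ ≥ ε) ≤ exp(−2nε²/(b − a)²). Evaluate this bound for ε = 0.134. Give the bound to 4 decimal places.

Exponent: 2nε²/(b − a)² = 2·149·0.134² / 1² = 5.35089.
Bound = exp(−5.35089) = 0.00474.

0.0047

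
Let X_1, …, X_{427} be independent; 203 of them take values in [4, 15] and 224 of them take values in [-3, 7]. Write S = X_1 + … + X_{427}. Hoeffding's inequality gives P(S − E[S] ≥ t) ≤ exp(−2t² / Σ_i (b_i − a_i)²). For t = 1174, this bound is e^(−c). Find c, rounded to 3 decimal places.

Σ(b_i − a_i)² = 203·11² + 224·10² = 46963.
c = 2t² / 46963 = 2·1174² / 46963 = 58.6963.

58.696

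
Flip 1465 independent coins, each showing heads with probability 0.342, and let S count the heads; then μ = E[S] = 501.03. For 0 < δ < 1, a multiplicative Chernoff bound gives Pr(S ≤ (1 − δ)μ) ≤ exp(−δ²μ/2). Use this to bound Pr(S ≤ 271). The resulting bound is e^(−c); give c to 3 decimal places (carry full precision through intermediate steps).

Write 271 = (1 − δ)μ, so δ = 1 − 271/501.03 = 0.4591142…
Then the exponent is δ²μ/2 = (μ − 271)²/(2μ) = 52.805023.

52.805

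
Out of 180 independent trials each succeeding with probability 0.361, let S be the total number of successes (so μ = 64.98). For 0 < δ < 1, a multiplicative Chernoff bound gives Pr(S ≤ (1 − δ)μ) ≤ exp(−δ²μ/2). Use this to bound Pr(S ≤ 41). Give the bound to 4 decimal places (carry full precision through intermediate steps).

Write 41 = (1 − δ)μ, so δ = 1 − 41/64.98 = 0.3690366…
Then the exponent is δ²μ/2 = (μ − 41)²/(2μ) = 4.424749.
Bound = exp(−4.424749) = 0.01198.

0.0120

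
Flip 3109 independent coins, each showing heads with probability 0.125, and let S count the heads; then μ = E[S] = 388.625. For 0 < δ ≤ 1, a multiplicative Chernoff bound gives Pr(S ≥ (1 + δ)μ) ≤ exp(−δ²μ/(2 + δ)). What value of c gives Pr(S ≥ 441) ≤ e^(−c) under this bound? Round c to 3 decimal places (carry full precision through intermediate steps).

3.306

Write 441 = (1 + δ)μ, so δ = 441/388.625 − 1 = 0.13477…
Then the exponent is δ²μ/(2 + δ) = (441 − μ)² / (μ·(2 + δ)) = 3.306483.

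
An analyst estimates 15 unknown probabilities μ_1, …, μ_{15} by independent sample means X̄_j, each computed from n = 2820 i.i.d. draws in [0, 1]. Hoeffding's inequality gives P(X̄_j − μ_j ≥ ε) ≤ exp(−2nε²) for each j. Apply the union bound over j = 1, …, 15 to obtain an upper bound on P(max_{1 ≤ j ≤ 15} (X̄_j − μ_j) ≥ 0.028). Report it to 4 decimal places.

0.1802

Per-experiment Hoeffding bound: exp(−2·2820·0.028²) = exp(−4.42176) = 0.012013.
Union bound over 15 events: 15·0.012013 = 0.18020.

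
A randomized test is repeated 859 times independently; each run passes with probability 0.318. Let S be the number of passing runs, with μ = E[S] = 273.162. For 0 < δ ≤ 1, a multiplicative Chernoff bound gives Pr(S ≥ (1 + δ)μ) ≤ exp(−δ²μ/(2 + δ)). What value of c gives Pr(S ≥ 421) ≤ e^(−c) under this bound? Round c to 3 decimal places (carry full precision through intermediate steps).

31.486

Write 421 = (1 + δ)μ, so δ = 421/273.162 − 1 = 0.54121…
Then the exponent is δ²μ/(2 + δ) = (421 − μ)² / (μ·(2 + δ)) = 31.485553.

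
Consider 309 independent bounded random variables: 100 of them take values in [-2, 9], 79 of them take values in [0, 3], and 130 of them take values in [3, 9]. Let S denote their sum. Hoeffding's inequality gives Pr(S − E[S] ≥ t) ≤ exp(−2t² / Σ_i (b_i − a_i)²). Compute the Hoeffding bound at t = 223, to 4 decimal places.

0.0034

Σ(b_i − a_i)² = 100·11² + 79·3² + 130·6² = 17491.
Exponent = 2·223² / 17491 = 5.68624.
Bound = exp(−5.68624) = 0.00339.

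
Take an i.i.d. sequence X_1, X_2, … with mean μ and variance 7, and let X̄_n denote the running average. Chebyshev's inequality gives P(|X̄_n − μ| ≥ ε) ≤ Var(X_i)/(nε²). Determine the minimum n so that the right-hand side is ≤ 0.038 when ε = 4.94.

8

Require 7/(n·4.94²) ≤ 0.038, i.e. n ≥ 7/(0.038·4.94²) = 7.548.
The smallest integer n is 8.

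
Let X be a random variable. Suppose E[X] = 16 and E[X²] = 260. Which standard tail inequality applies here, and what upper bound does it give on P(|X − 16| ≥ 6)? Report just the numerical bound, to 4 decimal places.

0.1111

The first two moments determine the variance, so Chebyshev's inequality is the sharpest standard bound available.
Var(X) = E[X²] − (E[X])² = 260 − 256 = 4.
Chebyshev's inequality: P(|X − μ| ≥ t) ≤ Var(X)/t² = 4/36 = 0.1111.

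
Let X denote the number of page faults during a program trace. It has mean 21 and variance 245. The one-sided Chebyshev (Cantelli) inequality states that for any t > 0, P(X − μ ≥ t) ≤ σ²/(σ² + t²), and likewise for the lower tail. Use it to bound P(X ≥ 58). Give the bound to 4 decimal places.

Here σ² = 245 and t = 37, so σ² + t² = 1614.
Cantelli's bound: 245/1614 = 0.1518.

0.1518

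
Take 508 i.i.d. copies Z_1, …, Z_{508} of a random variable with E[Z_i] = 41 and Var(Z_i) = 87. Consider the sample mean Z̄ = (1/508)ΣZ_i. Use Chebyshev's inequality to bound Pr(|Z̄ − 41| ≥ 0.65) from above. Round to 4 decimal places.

Var(Z̄) = Var(Z_i)/n = 87/508 = 0.17126.
Chebyshev: Pr(|Z̄ − 41| ≥ 0.65) ≤ Var(Z̄)/(0.65)² = 87/(508·0.65²) = 0.4053.

0.4053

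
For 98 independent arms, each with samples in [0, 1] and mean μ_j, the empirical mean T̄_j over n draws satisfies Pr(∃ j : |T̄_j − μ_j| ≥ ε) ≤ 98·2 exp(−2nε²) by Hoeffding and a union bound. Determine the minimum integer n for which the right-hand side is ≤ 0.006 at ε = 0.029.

Need 2·98·exp(−2nε²) ≤ 0.006, i.e. exp(−2nε²) ≤ 0.006/196.
So 2nε² ≥ ln(196/0.006) = 10.394110.
Hence n ≥ 10.394110/(2·0.029²) = 6179.614.
The smallest integer n is 6180.

6180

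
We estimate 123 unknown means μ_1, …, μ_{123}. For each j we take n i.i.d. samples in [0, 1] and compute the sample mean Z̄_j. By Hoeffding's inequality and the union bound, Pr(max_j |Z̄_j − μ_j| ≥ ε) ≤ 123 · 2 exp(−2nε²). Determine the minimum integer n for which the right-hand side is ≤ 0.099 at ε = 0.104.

362

Need 2·123·exp(−2nε²) ≤ 0.099, i.e. exp(−2nε²) ≤ 0.099/246.
So 2nε² ≥ ln(246/0.099) = 7.817967.
Hence n ≥ 7.817967/(2·0.104²) = 361.407.
The smallest integer n is 362.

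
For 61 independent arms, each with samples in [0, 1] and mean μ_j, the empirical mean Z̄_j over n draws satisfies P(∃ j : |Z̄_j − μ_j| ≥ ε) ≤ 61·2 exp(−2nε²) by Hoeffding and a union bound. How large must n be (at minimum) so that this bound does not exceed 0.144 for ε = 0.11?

279

Need 2·61·exp(−2nε²) ≤ 0.144, i.e. exp(−2nε²) ≤ 0.144/122.
So 2nε² ≥ ln(122/0.144) = 6.741963.
Hence n ≥ 6.741963/(2·0.11²) = 278.594.
The smallest integer n is 279.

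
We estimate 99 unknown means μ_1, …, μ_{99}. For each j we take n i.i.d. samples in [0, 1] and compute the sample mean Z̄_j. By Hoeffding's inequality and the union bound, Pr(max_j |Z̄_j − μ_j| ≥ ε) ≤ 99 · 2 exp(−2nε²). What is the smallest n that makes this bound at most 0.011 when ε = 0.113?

384

Need 2·99·exp(−2nε²) ≤ 0.011, i.e. exp(−2nε²) ≤ 0.011/198.
So 2nε² ≥ ln(198/0.011) = 9.798127.
Hence n ≥ 9.798127/(2·0.113²) = 383.669.
The smallest integer n is 384.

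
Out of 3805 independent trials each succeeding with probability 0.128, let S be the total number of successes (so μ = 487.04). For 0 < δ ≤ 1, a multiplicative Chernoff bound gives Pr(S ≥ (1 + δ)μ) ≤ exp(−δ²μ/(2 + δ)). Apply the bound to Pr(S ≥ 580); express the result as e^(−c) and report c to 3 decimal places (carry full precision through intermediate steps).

Write 580 = (1 + δ)μ, so δ = 580/487.04 − 1 = 0.1908673…
Then the exponent is δ²μ/(2 + δ) = (580 − μ)² / (μ·(2 + δ)) = 8.098629.

8.099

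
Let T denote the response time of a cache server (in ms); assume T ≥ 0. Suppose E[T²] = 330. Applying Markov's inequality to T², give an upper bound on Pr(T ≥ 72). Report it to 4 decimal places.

Since T ≥ 0, the event {T ≥ 72} is the same as {T² ≥ 5184}.
Markov's inequality applied to T² gives Pr(T² ≥ 5184) ≤ E[T²]/5184 = 330/5184 = 0.0637.

0.0637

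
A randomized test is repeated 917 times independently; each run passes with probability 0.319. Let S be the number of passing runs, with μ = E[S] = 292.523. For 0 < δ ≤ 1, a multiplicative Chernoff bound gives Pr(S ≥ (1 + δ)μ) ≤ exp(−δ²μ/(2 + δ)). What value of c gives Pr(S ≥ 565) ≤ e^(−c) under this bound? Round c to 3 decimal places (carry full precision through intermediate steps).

86.579

Write 565 = (1 + δ)μ, so δ = 565/292.523 − 1 = 0.9314721…
Then the exponent is δ²μ/(2 + δ) = (565 − μ)² / (μ·(2 + δ)) = 86.579270.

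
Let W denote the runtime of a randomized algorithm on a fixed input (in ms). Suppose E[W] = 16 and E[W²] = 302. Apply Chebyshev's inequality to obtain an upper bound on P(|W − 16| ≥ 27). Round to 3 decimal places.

0.063

Var(W) = E[W²] − (E[W])² = 302 − 256 = 46.
Chebyshev's inequality: P(|W − μ| ≥ t) ≤ Var(W)/t² = 46/729 = 0.0631.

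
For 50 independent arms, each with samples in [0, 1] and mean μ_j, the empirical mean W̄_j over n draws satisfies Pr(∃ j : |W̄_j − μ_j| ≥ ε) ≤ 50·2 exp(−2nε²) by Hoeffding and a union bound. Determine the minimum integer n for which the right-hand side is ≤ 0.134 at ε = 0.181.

Need 2·50·exp(−2nε²) ≤ 0.134, i.e. exp(−2nε²) ≤ 0.134/100.
So 2nε² ≥ ln(100/0.134) = 6.615086.
Hence n ≥ 6.615086/(2·0.181²) = 100.960.
The smallest integer n is 101.

101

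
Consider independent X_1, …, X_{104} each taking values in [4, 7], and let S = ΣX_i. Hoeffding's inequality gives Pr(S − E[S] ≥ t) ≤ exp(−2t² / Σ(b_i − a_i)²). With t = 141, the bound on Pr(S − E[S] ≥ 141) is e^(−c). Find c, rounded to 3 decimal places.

42.481

Σ(b_i − a_i)² = 104·(3)² = 936.
c = 2t²/936 = 2·141²/936 = 42.4808.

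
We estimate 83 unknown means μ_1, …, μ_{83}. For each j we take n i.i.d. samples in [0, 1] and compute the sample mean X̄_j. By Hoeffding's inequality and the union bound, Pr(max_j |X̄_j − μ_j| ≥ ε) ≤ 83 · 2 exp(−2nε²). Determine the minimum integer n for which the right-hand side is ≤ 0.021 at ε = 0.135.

247

Need 2·83·exp(−2nε²) ≤ 0.021, i.e. exp(−2nε²) ≤ 0.021/166.
So 2nε² ≥ ln(166/0.021) = 8.975221.
Hence n ≥ 8.975221/(2·0.135²) = 246.234.
The smallest integer n is 247.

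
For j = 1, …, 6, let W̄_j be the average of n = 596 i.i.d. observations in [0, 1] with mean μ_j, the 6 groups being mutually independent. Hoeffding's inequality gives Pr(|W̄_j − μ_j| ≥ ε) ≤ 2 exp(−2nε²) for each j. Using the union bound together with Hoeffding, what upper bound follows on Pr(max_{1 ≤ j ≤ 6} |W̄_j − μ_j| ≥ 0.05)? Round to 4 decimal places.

0.6095

Per-experiment Hoeffding bound: 2·exp(−2·596·0.05²) = 2·exp(−2.98000) = 0.10159.
Union bound over 6 events: 6·0.10159 = 0.60951.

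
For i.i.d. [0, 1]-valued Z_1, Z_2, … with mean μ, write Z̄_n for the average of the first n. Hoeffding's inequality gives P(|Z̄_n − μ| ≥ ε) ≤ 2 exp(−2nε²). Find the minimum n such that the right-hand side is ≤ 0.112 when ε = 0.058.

429

Require 2·exp(−2nε²) ≤ 0.112, i.e. 2nε² ≥ ln(2/0.112) = 2.882404.
So n ≥ 2.882404 / (2·0.058²) = 428.419.
The smallest integer n is 429.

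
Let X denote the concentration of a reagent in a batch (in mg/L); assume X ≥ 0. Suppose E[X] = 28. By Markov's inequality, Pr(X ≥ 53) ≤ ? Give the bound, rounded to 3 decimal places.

0.528

Markov's inequality: for a non-negative random variable, Pr(X ≥ a) ≤ E[X]/a.
Here E[X] = 28 and a = 53, so the bound is 28/53 = 0.5283.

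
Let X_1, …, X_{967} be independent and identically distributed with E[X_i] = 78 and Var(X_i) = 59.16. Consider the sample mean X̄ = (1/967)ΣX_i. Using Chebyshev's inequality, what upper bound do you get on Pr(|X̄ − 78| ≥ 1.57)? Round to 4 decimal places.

Var(X̄) = Var(X_i)/n = 59.16/967 = 0.061179.
Chebyshev: Pr(|X̄ − 78| ≥ 1.57) ≤ Var(X̄)/(1.57)² = 59.16/(967·1.57²) = 0.0248.

0.0248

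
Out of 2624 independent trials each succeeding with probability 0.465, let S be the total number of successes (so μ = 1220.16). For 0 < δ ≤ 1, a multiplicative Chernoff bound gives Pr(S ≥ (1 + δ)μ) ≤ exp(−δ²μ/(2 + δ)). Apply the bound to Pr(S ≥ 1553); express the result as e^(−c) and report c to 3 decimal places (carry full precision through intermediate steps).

39.948

Write 1553 = (1 + δ)μ, so δ = 1553/1220.16 − 1 = 0.2727839…
Then the exponent is δ²μ/(2 + δ) = (1553 − μ)² / (μ·(2 + δ)) = 39.948097.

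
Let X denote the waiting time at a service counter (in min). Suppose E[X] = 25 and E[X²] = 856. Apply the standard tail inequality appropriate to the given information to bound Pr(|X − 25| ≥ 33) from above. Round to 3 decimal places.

0.212

The first two moments determine the variance, so Chebyshev's inequality is the sharpest standard bound available.
Var(X) = E[X²] − (E[X])² = 856 − 625 = 231.
Chebyshev's inequality: Pr(|X − μ| ≥ t) ≤ Var(X)/t² = 231/1089 = 0.2121.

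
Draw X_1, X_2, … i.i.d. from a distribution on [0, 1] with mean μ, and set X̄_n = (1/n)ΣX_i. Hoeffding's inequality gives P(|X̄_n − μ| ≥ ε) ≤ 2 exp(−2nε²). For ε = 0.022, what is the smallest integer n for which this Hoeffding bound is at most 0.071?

Require 2·exp(−2nε²) ≤ 0.071, i.e. 2nε² ≥ ln(2/0.071) = 3.338223.
So n ≥ 3.338223 / (2·0.022²) = 3448.577.
The smallest integer n is 3449.

3449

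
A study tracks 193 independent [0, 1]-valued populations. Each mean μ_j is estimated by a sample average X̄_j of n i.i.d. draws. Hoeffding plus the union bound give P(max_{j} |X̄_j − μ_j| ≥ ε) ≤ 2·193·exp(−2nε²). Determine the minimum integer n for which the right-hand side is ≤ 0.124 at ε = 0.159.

Need 2·193·exp(−2nε²) ≤ 0.124, i.e. exp(−2nε²) ≤ 0.124/386.
So 2nε² ≥ ln(386/0.124) = 8.043311.
Hence n ≥ 8.043311/(2·0.159²) = 159.078.
The smallest integer n is 160.

160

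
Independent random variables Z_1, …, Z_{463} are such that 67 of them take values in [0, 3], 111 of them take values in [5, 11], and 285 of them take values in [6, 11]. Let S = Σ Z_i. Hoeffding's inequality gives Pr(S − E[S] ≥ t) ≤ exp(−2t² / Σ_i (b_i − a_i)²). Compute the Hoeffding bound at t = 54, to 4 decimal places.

0.6081

Σ(b_i − a_i)² = 67·3² + 111·6² + 285·5² = 11724.
Exponent = 2·54² / 11724 = 0.49744.
Bound = exp(−0.49744) = 0.60808.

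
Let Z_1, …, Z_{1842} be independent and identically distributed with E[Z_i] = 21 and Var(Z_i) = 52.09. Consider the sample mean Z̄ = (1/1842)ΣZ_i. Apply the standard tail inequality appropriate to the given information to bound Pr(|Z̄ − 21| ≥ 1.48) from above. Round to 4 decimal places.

With mean and variance of each term known, Chebyshev's inequality bounds the deviation of the sum (or sample mean).
Var(Z̄) = Var(Z_i)/n = 52.09/1842 = 0.028279.
Chebyshev: Pr(|Z̄ − 21| ≥ 1.48) ≤ Var(Z̄)/(1.48)² = 52.09/(1842·1.48²) = 0.0129.

0.0129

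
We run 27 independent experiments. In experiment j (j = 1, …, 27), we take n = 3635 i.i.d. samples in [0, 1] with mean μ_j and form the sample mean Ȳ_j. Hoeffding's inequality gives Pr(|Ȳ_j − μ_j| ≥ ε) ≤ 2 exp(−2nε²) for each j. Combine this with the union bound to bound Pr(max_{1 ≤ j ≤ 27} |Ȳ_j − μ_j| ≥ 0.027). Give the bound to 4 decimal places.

0.2696

Per-experiment Hoeffding bound: 2·exp(−2·3635·0.027²) = 2·exp(−5.29983) = 0.0099849.
Union bound over 27 events: 27·0.0099849 = 0.26959.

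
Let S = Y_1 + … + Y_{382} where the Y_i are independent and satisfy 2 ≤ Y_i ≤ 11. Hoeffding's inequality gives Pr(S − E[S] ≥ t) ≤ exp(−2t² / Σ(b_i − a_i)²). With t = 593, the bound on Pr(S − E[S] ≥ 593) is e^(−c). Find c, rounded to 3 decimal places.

Σ(b_i − a_i)² = 382·(9)² = 30942.
c = 2t²/30942 = 2·593²/30942 = 22.7296.

22.730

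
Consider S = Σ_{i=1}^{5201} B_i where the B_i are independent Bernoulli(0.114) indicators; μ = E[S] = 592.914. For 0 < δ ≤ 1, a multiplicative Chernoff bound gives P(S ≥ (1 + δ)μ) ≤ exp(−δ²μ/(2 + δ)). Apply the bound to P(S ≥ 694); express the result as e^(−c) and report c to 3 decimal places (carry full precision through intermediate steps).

7.940

Write 694 = (1 + δ)μ, so δ = 694/592.914 − 1 = 0.1704902…
Then the exponent is δ²μ/(2 + δ) = (694 − μ)² / (μ·(2 + δ)) = 7.940219.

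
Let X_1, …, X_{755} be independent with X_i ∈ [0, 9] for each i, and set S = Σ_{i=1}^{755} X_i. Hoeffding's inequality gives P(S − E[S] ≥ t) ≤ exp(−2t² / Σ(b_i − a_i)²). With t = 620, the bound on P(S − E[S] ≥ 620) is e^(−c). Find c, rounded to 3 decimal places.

12.571

Σ(b_i − a_i)² = 755·(9)² = 61155.
c = 2t²/61155 = 2·620²/61155 = 12.5713.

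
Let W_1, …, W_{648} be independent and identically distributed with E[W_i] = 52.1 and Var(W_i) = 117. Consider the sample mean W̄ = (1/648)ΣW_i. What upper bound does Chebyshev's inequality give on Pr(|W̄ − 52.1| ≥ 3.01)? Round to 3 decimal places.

0.020

Var(W̄) = Var(W_i)/n = 117/648 = 0.18056.
Chebyshev: Pr(|W̄ − 52.1| ≥ 3.01) ≤ Var(W̄)/(3.01)² = 117/(648·3.01²) = 0.0199.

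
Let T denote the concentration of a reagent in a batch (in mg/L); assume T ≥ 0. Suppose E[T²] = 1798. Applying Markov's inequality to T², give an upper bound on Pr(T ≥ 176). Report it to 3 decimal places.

0.058

Since T ≥ 0, the event {T ≥ 176} is the same as {T² ≥ 30976}.
Markov's inequality applied to T² gives Pr(T² ≥ 30976) ≤ E[T²]/30976 = 1798/30976 = 0.0580.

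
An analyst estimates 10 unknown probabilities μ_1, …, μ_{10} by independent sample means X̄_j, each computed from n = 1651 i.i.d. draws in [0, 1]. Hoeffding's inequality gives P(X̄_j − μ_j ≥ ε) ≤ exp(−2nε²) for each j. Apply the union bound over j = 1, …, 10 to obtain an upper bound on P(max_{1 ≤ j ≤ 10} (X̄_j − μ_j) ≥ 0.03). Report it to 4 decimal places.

Per-experiment Hoeffding bound: exp(−2·1651·0.03²) = exp(−2.97180) = 0.051211.
Union bound over 10 events: 10·0.051211 = 0.51211.

0.5121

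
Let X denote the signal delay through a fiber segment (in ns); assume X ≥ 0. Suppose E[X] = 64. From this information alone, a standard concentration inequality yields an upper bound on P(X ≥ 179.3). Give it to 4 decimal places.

Only the mean of a non-negative variable is known, so Markov's inequality is the applicable tail bound.
Markov's inequality: for a non-negative random variable, P(X ≥ a) ≤ E[X]/a.
Here E[X] = 64 and a = 179.3, so the bound is 64/179.3 = 0.3569.

0.3569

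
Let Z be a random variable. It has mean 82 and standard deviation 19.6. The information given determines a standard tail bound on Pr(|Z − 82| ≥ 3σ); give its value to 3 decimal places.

Mean and variance are known, so Chebyshev's inequality applies.
Chebyshev: Pr(|Z − μ| ≥ t) ≤ Var(Z)/t².
Var(Z) = σ² = 19.6² = 384.16.
t = 3·19.6 = 58.8.
Bound = 384.16 / 3457.44 = 0.1111.

0.111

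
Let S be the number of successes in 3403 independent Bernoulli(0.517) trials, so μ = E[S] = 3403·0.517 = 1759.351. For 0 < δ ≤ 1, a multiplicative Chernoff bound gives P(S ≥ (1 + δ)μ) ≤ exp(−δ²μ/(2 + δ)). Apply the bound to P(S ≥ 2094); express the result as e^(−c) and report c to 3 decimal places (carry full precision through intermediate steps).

Write 2094 = (1 + δ)μ, so δ = 2094/1759.351 − 1 = 0.1902116…
Then the exponent is δ²μ/(2 + δ) = (2094 − μ)² / (μ·(2 + δ)) = 29.063003.

29.063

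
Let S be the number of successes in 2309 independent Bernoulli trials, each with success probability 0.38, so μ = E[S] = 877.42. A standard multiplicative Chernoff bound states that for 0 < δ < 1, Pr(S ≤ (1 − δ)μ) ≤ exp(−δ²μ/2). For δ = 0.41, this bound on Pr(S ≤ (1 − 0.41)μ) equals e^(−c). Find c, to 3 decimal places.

73.747

c = δ²μ/2 = 0.41²·877.42/2 = 73.7472.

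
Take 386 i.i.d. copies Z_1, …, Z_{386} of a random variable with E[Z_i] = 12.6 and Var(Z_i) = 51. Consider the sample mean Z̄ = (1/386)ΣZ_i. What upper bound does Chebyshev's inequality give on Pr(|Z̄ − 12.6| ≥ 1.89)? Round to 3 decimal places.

0.037

Var(Z̄) = Var(Z_i)/n = 51/386 = 0.13212.
Chebyshev: Pr(|Z̄ − 12.6| ≥ 1.89) ≤ Var(Z̄)/(1.89)² = 51/(386·1.89²) = 0.0370.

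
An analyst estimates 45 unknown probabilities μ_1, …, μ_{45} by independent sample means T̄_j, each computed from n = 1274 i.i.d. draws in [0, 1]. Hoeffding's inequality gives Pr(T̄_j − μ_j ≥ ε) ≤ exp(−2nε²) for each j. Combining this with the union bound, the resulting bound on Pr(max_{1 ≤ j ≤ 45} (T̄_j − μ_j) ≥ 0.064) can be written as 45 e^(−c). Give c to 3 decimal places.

Union bound over the 45 events: Pr(max_{1 ≤ j ≤ 45} (T̄_j − μ_j) ≥ 0.064) ≤ 45·exp(−2nε²) = 45 exp(−2·1274·0.064²).
So c = 2·1274·0.064² = 10.4366.

10.437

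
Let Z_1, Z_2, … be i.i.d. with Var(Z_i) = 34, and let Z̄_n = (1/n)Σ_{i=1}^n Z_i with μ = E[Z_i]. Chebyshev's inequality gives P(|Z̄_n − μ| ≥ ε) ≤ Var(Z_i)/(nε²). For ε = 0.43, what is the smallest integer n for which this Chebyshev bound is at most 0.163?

Require 34/(n·0.43²) ≤ 0.163, i.e. n ≥ 34/(0.163·0.43²) = 1128.118.
The smallest integer n is 1129.

1129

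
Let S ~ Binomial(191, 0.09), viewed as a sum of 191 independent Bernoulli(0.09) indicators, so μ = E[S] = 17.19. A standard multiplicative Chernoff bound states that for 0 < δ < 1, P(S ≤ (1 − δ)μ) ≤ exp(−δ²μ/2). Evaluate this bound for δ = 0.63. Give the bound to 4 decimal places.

Exponent = δ²μ/2 = 0.63²·17.19/2 = 3.4114.
Bound = exp(−3.4114) = 0.03300.

0.0330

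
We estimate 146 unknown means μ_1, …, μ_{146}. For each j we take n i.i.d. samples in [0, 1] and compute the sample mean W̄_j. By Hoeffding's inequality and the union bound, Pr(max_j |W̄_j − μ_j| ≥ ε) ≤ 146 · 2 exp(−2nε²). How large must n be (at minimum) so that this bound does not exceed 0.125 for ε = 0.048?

1684

Need 2·146·exp(−2nε²) ≤ 0.125, i.e. exp(−2nε²) ≤ 0.125/292.
So 2nε² ≥ ln(292/0.125) = 7.756195.
Hence n ≥ 7.756195/(2·0.048²) = 1683.202.
The smallest integer n is 1684.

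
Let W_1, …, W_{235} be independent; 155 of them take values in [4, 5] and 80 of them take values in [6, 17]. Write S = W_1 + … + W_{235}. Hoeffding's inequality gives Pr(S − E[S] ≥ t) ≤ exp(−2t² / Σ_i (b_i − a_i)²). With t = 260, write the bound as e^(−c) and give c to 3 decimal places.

Σ(b_i − a_i)² = 155·1² + 80·11² = 9835.
c = 2t² / 9835 = 2·260² / 9835 = 13.7468.

13.747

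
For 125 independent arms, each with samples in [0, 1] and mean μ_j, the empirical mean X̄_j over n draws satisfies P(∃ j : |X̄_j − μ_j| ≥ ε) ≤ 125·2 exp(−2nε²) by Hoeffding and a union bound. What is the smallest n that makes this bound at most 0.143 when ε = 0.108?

Need 2·125·exp(−2nε²) ≤ 0.143, i.e. exp(−2nε²) ≤ 0.143/250.
So 2nε² ≥ ln(250/0.143) = 7.466372.
Hence n ≥ 7.466372/(2·0.108²) = 320.061.
The smallest integer n is 321.

321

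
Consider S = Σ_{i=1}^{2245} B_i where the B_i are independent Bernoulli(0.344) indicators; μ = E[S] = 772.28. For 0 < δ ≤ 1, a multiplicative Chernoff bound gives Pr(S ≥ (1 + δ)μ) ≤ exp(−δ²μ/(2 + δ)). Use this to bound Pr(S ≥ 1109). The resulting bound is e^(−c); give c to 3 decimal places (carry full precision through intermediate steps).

60.268

Write 1109 = (1 + δ)μ, so δ = 1109/772.28 − 1 = 0.4360077…
Then the exponent is δ²μ/(2 + δ) = (1109 − μ)² / (μ·(2 + δ)) = 60.267668.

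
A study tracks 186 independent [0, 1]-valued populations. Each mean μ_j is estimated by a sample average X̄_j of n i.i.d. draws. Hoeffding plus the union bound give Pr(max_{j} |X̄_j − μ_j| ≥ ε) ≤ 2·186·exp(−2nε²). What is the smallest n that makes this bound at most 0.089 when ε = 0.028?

5318

Need 2·186·exp(−2nε²) ≤ 0.089, i.e. exp(−2nε²) ≤ 0.089/372.
So 2nε² ≥ ln(372/0.089) = 8.338013.
Hence n ≥ 8.338013/(2·0.028²) = 5317.610.
The smallest integer n is 5318.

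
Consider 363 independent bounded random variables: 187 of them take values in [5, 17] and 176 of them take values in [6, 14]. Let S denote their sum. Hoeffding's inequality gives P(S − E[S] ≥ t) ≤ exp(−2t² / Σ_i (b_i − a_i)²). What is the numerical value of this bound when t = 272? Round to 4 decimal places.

0.0208

Σ(b_i − a_i)² = 187·12² + 176·8² = 38192.
Exponent = 2·272² / 38192 = 3.87432.
Bound = exp(−3.87432) = 0.02077.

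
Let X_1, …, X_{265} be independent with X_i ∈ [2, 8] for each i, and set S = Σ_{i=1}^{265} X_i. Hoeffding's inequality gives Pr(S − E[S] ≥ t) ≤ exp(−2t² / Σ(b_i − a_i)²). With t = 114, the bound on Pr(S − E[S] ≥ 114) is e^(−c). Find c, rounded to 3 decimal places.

2.725

Σ(b_i − a_i)² = 265·(6)² = 9540.
c = 2t²/9540 = 2·114²/9540 = 2.7245.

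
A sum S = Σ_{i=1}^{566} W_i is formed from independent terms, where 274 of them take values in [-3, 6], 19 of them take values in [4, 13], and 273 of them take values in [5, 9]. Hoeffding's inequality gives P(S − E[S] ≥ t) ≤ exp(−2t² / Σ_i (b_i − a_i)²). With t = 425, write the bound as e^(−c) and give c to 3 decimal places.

12.855

Σ(b_i − a_i)² = 274·9² + 19·9² + 273·4² = 28101.
c = 2t² / 28101 = 2·425² / 28101 = 12.8554.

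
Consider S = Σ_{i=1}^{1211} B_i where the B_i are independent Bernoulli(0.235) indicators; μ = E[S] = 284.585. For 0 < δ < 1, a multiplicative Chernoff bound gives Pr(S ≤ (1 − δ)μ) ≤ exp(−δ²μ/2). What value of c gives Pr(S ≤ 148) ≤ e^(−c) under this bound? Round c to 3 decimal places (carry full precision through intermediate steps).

Write 148 = (1 − δ)μ, so δ = 1 − 148/284.585 = 0.4799445…
Then the exponent is δ²μ/2 = (μ − 148)²/(2μ) = 32.776608.

32.777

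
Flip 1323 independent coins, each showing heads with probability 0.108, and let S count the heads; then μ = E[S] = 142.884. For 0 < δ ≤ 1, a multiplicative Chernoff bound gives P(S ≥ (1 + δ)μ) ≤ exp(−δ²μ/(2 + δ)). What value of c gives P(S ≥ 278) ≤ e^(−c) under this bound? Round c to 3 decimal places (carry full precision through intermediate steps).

43.376

Write 278 = (1 + δ)μ, so δ = 278/142.884 − 1 = 0.9456342…
Then the exponent is δ²μ/(2 + δ) = (278 − μ)² / (μ·(2 + δ)) = 43.376164.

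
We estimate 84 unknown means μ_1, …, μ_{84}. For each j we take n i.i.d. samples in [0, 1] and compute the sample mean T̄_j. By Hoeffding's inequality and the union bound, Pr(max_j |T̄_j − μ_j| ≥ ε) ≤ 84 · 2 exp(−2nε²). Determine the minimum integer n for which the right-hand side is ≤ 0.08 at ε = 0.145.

182

Need 2·84·exp(−2nε²) ≤ 0.08, i.e. exp(−2nε²) ≤ 0.08/168.
So 2nε² ≥ ln(168/0.08) = 7.649693.
Hence n ≥ 7.649693/(2·0.145²) = 181.919.
The smallest integer n is 182.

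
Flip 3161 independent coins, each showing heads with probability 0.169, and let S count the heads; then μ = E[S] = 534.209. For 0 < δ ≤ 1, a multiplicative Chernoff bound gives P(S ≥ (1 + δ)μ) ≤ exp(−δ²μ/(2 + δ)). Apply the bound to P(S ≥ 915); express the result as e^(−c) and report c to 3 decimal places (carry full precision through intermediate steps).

Write 915 = (1 + δ)μ, so δ = 915/534.209 − 1 = 0.7128128…
Then the exponent is δ²μ/(2 + δ) = (915 − μ)² / (μ·(2 + δ)) = 100.055814.

100.056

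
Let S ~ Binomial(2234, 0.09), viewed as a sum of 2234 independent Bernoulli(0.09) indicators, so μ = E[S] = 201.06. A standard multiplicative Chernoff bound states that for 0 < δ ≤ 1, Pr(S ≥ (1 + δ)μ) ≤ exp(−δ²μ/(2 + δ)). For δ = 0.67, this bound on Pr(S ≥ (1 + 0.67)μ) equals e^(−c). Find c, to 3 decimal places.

33.804

c = δ²μ/(2 + δ) = 0.67²·201.06/(2 + 0.67) = 33.8037.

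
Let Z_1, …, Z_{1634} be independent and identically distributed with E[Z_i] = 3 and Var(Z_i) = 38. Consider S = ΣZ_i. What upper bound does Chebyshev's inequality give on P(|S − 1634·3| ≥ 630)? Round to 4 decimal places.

Var(S) = n·Var(Z_i) = 1634·38 = 62092.
Chebyshev: P(|S − 1634·3| ≥ 630) ≤ Var(S)/630² = 62092/396900 = 0.1564.

0.1564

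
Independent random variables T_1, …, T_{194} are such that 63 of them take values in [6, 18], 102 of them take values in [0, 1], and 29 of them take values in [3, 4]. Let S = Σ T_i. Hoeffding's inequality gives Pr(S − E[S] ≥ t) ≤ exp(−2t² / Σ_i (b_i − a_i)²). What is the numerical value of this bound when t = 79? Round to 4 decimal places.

Σ(b_i − a_i)² = 63·12² + 102·1² + 29·1² = 9203.
Exponent = 2·79² / 9203 = 1.35630.
Bound = exp(−1.35630) = 0.25761.

0.2576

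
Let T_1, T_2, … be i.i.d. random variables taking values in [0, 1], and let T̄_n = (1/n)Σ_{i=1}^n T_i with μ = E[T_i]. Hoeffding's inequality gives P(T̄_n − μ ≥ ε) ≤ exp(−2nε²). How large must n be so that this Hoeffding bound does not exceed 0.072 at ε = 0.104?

Require exp(−2nε²) ≤ 0.072, i.e. 2nε² ≥ ln(1/0.072) = 2.631089.
So n ≥ 2.631089 / (2·0.104²) = 121.629.
The smallest integer n is 122.

122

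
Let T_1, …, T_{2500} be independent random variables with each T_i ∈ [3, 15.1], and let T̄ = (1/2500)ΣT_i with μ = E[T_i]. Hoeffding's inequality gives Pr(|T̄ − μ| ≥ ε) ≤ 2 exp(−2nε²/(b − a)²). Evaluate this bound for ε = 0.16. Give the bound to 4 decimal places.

Exponent: 2nε²/(b − a)² = 2·2500·0.16² / 12.1² = 0.87426.
Bound = 2·exp(−0.87426) = 0.83434.

0.8343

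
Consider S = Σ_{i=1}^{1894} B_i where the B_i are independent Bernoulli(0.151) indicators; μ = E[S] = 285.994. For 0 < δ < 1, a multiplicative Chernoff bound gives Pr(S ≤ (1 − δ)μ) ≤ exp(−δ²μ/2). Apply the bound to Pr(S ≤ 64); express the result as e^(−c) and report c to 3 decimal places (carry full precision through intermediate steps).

86.158

Write 64 = (1 − δ)μ, so δ = 1 − 64/285.994 = 0.7762191…
Then the exponent is δ²μ/2 = (μ − 64)²/(2μ) = 86.157989.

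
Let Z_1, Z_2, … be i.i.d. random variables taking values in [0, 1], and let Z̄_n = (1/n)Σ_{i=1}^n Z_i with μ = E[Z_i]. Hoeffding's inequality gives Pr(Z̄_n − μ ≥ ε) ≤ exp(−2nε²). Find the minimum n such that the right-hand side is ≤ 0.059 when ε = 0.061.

Require exp(−2nε²) ≤ 0.059, i.e. 2nε² ≥ ln(1/0.059) = 2.830218.
So n ≥ 2.830218 / (2·0.061²) = 380.303.
The smallest integer n is 381.

381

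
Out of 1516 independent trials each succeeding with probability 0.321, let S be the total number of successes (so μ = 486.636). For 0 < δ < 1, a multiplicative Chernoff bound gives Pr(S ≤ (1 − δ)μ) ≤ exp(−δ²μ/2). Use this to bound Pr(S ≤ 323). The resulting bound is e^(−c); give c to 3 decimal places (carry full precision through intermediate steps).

Write 323 = (1 − δ)μ, so δ = 1 − 323/486.636 = 0.3362595…
Then the exponent is δ²μ/2 = (μ − 323)²/(2μ) = 27.512083.

27.512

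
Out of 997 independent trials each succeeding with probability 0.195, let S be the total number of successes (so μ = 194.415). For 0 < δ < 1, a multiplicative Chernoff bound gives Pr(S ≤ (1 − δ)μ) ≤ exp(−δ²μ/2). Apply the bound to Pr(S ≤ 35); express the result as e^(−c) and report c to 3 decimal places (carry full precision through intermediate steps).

65.358

Write 35 = (1 − δ)μ, so δ = 1 − 35/194.415 = 0.8199727…
Then the exponent is δ²μ/2 = (μ − 35)²/(2μ) = 65.357977.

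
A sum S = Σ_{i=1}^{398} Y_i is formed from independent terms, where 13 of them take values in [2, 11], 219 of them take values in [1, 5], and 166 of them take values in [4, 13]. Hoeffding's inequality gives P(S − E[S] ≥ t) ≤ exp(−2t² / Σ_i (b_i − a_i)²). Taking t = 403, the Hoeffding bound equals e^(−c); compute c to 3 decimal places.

18.042

Σ(b_i − a_i)² = 13·9² + 219·4² + 166·9² = 18003.
c = 2t² / 18003 = 2·403² / 18003 = 18.0424.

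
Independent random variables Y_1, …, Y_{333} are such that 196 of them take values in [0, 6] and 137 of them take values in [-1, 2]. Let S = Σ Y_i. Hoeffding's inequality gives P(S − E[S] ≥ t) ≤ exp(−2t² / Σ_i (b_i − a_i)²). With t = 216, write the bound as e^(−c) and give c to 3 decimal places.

11.257

Σ(b_i − a_i)² = 196·6² + 137·3² = 8289.
c = 2t² / 8289 = 2·216² / 8289 = 11.2573.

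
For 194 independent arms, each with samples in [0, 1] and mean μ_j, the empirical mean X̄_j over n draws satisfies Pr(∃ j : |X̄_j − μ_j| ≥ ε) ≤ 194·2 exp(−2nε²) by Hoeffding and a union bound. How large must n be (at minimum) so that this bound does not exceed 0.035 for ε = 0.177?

149

Need 2·194·exp(−2nε²) ≤ 0.035, i.e. exp(−2nε²) ≤ 0.035/388.
So 2nε² ≥ ln(388/0.035) = 9.313413.
Hence n ≥ 9.313413/(2·0.177²) = 148.639.
The smallest integer n is 149.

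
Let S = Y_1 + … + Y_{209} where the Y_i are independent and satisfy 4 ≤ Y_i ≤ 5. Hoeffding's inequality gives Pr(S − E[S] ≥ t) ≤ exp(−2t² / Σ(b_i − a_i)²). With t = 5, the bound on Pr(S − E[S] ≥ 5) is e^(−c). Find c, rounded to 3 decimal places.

Σ(b_i − a_i)² = 209·(1)² = 209.
c = 2t²/209 = 2·5²/209 = 0.2392.

0.239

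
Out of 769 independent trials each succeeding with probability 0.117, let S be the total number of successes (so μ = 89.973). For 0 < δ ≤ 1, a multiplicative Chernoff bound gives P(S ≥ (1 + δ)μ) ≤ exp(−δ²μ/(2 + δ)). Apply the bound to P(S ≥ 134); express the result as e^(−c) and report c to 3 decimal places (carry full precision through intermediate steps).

8.655

Write 134 = (1 + δ)μ, so δ = 134/89.973 − 1 = 0.4893357…
Then the exponent is δ²μ/(2 + δ) = (134 − μ)² / (μ·(2 + δ)) = 8.654511.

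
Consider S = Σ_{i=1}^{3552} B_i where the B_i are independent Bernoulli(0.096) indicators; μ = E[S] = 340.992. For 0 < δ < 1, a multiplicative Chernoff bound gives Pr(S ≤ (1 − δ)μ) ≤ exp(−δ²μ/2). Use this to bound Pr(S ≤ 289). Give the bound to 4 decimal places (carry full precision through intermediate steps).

Write 289 = (1 − δ)μ, so δ = 1 − 289/340.992 = 0.1524728…
Then the exponent is δ²μ/2 = (μ − 289)²/(2μ) = 3.963683.
Bound = exp(−3.963683) = 0.01899.

0.0190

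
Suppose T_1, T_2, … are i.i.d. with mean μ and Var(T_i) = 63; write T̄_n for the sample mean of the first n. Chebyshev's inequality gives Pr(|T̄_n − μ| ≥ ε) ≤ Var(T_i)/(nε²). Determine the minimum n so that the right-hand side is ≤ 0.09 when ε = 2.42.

Require 63/(n·2.42²) ≤ 0.09, i.e. n ≥ 63/(0.09·2.42²) = 119.527.
The smallest integer n is 120.

120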